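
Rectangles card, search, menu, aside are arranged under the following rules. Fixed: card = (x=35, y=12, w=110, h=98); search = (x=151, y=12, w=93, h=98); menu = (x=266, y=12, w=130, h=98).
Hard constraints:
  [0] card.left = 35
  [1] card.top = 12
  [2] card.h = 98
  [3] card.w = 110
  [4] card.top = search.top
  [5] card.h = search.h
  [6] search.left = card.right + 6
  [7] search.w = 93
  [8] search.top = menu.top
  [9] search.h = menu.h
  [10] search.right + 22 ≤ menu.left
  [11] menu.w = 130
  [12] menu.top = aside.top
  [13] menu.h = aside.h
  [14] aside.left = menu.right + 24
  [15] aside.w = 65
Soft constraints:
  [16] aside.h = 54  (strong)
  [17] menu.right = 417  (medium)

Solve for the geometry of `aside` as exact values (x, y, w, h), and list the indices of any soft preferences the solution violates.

1. aside.y = 12  [menu.top = aside.top]
2. aside.h = 98  [menu.h = aside.h]
3. aside.x = 420  [aside.left = menu.right + 24]
4. aside.w = 65  [aside.w = 65]

aside = (x=420, y=12, w=65, h=98)
violated soft preferences: 16, 17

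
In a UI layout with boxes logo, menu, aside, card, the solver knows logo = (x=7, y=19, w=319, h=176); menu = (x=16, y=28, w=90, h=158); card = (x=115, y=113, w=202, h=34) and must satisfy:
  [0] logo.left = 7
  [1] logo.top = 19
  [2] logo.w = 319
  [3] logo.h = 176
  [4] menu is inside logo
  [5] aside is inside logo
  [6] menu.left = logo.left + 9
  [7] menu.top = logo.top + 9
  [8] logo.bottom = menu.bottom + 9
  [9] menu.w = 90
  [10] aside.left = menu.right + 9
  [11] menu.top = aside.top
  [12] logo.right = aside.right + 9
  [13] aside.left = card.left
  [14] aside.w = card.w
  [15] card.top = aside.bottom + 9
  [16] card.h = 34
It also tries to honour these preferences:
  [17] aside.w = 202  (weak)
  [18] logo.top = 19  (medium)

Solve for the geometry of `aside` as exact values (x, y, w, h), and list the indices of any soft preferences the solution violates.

1. aside.x = 115  [aside.left = menu.right + 9]
2. aside.y = 28  [menu.top = aside.top]
3. aside.w = 202  [logo.right = aside.right + 9]
4. aside.h = 76  [card.top = aside.bottom + 9]

aside = (x=115, y=28, w=202, h=76)
violated soft preferences: none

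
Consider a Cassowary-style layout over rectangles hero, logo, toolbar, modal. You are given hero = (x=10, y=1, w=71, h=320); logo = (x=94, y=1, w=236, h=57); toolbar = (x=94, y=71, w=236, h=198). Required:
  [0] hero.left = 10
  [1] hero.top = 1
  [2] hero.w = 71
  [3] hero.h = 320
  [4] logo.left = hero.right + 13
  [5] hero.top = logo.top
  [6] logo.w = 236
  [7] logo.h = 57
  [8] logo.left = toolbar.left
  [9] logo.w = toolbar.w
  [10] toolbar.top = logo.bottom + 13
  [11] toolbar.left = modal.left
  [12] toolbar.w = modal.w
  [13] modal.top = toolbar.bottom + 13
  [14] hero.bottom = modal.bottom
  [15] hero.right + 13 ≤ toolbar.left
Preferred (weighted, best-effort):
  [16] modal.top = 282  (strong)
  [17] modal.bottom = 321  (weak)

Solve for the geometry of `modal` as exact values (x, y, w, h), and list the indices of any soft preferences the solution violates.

modal = (x=94, y=282, w=236, h=39)
violated soft preferences: none

1. modal.x = 94  [toolbar.left = modal.left]
2. modal.w = 236  [toolbar.w = modal.w]
3. modal.y = 282  [modal.top = toolbar.bottom + 13]
4. modal.h = 39  [hero.bottom = modal.bottom]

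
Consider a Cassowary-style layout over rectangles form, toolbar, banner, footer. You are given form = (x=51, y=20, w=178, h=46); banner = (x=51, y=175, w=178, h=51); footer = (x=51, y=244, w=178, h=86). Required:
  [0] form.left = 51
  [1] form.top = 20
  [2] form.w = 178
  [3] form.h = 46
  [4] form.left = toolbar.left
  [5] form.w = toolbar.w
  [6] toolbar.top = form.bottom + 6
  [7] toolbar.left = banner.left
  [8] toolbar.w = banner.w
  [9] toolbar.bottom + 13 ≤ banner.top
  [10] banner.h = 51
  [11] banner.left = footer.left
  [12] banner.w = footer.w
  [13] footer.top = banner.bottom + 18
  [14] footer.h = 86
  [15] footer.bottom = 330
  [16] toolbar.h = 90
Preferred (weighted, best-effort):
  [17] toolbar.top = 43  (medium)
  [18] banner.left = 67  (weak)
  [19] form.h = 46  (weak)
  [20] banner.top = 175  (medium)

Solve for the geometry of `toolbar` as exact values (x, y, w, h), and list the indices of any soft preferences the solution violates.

1. toolbar.x = 51  [form.left = toolbar.left]
2. toolbar.w = 178  [form.w = toolbar.w]
3. toolbar.y = 72  [toolbar.top = form.bottom + 6]
4. toolbar.h = 90  [toolbar.h = 90]

toolbar = (x=51, y=72, w=178, h=90)
violated soft preferences: 17, 18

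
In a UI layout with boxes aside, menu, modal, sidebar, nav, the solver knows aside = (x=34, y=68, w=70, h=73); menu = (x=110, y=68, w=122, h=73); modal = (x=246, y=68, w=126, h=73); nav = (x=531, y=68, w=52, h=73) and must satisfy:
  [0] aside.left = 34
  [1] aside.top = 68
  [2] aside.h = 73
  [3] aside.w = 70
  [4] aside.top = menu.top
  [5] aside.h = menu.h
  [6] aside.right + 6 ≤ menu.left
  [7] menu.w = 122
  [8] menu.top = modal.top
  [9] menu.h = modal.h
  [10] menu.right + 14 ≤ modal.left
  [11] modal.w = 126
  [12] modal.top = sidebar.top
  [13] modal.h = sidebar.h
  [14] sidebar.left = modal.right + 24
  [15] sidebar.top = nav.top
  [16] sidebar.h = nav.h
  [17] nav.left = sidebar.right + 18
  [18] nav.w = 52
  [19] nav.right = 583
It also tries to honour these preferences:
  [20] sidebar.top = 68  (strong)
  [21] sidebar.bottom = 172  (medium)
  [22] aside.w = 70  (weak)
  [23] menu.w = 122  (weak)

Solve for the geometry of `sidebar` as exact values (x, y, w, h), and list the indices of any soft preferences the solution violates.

1. sidebar.y = 68  [modal.top = sidebar.top]
2. sidebar.h = 73  [modal.h = sidebar.h]
3. sidebar.x = 396  [sidebar.left = modal.right + 24]
4. sidebar.w = 117  [nav.left = sidebar.right + 18]

sidebar = (x=396, y=68, w=117, h=73)
violated soft preferences: 21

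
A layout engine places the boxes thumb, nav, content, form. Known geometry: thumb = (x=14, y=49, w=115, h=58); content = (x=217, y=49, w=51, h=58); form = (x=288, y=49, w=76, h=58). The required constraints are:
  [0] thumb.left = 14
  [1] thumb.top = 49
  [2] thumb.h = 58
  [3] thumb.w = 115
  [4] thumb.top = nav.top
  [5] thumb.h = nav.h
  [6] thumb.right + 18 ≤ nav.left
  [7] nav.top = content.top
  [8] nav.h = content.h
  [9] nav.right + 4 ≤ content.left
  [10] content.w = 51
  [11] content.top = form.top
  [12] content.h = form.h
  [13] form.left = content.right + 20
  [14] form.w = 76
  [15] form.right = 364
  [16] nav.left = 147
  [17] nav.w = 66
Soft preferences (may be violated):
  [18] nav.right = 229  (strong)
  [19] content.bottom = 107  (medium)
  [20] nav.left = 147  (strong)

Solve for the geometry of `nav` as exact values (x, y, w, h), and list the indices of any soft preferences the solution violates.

nav = (x=147, y=49, w=66, h=58)
violated soft preferences: 18

1. nav.y = 49  [thumb.top = nav.top]
2. nav.h = 58  [thumb.h = nav.h]
3. nav.x = 147  [nav.left = 147]
4. nav.w = 66  [nav.w = 66]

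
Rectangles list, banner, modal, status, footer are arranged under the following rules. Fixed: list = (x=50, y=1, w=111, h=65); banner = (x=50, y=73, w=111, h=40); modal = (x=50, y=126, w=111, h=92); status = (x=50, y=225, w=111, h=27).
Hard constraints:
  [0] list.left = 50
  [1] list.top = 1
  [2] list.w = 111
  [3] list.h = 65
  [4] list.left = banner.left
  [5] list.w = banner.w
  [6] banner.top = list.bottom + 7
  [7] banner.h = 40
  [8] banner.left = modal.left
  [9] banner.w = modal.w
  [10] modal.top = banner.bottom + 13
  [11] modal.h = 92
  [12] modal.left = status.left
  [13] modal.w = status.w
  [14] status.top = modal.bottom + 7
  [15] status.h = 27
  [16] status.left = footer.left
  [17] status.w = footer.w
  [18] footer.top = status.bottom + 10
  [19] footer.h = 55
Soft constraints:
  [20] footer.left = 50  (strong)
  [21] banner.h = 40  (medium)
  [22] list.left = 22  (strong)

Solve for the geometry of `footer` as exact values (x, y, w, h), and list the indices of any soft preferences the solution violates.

1. footer.x = 50  [status.left = footer.left]
2. footer.w = 111  [status.w = footer.w]
3. footer.y = 262  [footer.top = status.bottom + 10]
4. footer.h = 55  [footer.h = 55]

footer = (x=50, y=262, w=111, h=55)
violated soft preferences: 22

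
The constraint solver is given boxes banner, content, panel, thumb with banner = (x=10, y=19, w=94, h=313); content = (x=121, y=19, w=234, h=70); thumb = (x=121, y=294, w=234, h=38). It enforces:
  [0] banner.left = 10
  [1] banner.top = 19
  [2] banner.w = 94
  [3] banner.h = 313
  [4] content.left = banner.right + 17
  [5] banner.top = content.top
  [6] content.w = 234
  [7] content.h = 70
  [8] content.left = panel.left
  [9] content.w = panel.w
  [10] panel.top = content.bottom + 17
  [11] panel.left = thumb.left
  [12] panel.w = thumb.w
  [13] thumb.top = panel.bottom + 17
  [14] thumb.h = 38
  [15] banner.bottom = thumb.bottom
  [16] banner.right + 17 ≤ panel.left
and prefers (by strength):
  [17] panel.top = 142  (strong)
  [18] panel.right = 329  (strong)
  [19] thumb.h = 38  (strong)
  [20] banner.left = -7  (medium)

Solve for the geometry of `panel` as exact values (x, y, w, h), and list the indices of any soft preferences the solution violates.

panel = (x=121, y=106, w=234, h=171)
violated soft preferences: 17, 18, 20

1. panel.x = 121  [content.left = panel.left]
2. panel.w = 234  [content.w = panel.w]
3. panel.y = 106  [panel.top = content.bottom + 17]
4. panel.h = 171  [thumb.top = panel.bottom + 17]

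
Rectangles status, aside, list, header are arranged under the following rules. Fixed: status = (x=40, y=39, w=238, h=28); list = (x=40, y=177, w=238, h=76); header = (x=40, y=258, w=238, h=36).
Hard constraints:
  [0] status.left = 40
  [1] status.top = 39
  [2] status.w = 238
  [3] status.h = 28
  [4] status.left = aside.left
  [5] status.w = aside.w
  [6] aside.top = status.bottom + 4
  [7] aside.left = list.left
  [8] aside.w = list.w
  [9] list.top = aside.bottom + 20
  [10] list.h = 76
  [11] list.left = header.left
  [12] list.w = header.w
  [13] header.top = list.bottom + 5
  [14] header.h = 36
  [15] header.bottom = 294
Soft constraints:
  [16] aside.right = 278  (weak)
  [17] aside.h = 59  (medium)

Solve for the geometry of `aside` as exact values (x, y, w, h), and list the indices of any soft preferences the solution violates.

aside = (x=40, y=71, w=238, h=86)
violated soft preferences: 17

1. aside.x = 40  [status.left = aside.left]
2. aside.w = 238  [status.w = aside.w]
3. aside.y = 71  [aside.top = status.bottom + 4]
4. aside.h = 86  [list.top = aside.bottom + 20]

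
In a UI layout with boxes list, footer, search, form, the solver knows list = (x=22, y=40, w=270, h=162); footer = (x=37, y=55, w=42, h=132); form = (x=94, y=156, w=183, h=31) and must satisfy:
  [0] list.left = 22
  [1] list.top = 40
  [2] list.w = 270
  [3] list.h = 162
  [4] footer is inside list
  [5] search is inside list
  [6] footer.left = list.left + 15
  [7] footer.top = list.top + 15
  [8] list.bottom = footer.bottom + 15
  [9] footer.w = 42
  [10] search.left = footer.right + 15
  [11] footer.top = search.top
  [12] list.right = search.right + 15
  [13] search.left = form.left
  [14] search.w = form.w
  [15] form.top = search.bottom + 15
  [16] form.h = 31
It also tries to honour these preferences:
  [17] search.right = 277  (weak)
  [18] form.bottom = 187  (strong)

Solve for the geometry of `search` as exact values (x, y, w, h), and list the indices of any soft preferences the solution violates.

search = (x=94, y=55, w=183, h=86)
violated soft preferences: none

1. search.x = 94  [search.left = footer.right + 15]
2. search.y = 55  [footer.top = search.top]
3. search.w = 183  [list.right = search.right + 15]
4. search.h = 86  [form.top = search.bottom + 15]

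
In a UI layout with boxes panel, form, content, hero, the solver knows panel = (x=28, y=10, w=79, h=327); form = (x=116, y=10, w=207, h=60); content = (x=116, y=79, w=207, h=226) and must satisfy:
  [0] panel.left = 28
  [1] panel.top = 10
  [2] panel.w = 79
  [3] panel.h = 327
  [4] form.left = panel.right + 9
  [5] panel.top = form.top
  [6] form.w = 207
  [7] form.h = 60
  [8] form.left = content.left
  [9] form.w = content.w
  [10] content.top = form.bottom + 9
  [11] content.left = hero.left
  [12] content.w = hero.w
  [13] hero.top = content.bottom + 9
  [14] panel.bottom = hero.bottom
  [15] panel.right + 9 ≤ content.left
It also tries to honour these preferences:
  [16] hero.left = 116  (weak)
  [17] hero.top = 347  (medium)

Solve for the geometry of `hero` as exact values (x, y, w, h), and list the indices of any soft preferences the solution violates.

hero = (x=116, y=314, w=207, h=23)
violated soft preferences: 17

1. hero.x = 116  [content.left = hero.left]
2. hero.w = 207  [content.w = hero.w]
3. hero.y = 314  [hero.top = content.bottom + 9]
4. hero.h = 23  [panel.bottom = hero.bottom]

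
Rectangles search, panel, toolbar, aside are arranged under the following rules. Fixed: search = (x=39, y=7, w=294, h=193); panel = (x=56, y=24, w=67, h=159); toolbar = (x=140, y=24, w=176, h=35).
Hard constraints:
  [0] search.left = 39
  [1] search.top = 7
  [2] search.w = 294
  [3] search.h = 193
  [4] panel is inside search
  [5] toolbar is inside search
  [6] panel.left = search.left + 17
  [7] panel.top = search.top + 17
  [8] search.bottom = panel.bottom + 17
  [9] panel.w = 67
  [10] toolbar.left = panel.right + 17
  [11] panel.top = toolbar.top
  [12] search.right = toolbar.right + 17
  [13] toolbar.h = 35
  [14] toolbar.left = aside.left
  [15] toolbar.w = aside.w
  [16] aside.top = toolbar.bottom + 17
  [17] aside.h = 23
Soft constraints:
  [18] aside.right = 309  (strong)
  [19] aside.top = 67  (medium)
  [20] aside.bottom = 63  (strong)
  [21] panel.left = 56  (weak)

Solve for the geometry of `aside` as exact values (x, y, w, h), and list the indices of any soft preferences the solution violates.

1. aside.x = 140  [toolbar.left = aside.left]
2. aside.w = 176  [toolbar.w = aside.w]
3. aside.y = 76  [aside.top = toolbar.bottom + 17]
4. aside.h = 23  [aside.h = 23]

aside = (x=140, y=76, w=176, h=23)
violated soft preferences: 18, 19, 20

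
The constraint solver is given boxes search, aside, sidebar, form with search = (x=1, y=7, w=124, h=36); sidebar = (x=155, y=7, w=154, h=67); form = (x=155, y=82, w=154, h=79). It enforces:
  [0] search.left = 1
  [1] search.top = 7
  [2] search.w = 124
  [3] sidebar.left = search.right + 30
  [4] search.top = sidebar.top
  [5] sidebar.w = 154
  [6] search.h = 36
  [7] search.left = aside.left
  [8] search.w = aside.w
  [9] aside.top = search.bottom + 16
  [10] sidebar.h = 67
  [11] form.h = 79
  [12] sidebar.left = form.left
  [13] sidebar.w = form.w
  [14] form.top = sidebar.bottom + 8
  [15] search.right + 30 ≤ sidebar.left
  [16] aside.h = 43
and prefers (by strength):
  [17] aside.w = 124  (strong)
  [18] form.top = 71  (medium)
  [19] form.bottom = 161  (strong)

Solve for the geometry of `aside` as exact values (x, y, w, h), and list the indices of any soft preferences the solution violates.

aside = (x=1, y=59, w=124, h=43)
violated soft preferences: 18

1. aside.x = 1  [search.left = aside.left]
2. aside.w = 124  [search.w = aside.w]
3. aside.y = 59  [aside.top = search.bottom + 16]
4. aside.h = 43  [aside.h = 43]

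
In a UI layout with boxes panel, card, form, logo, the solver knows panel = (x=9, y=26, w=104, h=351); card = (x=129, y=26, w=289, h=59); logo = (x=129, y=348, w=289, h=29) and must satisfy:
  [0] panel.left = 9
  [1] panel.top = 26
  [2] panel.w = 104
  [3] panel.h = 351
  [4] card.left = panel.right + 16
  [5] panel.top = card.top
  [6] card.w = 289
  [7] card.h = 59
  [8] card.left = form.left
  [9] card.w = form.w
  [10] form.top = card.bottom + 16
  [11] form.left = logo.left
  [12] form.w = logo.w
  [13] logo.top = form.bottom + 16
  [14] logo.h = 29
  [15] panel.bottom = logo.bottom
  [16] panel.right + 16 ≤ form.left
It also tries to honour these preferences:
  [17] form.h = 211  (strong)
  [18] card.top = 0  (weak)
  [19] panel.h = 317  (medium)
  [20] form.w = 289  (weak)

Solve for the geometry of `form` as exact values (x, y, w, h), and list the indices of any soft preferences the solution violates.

1. form.x = 129  [card.left = form.left]
2. form.w = 289  [card.w = form.w]
3. form.y = 101  [form.top = card.bottom + 16]
4. form.h = 231  [logo.top = form.bottom + 16]

form = (x=129, y=101, w=289, h=231)
violated soft preferences: 17, 18, 19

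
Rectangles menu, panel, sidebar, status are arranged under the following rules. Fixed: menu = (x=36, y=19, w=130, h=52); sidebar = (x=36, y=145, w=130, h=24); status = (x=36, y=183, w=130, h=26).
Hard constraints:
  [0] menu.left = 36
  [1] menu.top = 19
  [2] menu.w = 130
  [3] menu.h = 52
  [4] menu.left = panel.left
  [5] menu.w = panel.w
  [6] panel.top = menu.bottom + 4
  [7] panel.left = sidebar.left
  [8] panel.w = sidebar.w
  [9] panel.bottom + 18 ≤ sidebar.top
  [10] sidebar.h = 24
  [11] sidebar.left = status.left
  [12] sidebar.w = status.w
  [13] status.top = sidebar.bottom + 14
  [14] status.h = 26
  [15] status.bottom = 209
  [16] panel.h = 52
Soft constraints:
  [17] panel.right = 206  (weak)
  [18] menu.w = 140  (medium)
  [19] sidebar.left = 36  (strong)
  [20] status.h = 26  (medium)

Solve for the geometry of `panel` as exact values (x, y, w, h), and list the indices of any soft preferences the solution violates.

1. panel.x = 36  [menu.left = panel.left]
2. panel.w = 130  [menu.w = panel.w]
3. panel.y = 75  [panel.top = menu.bottom + 4]
4. panel.h = 52  [panel.h = 52]

panel = (x=36, y=75, w=130, h=52)
violated soft preferences: 17, 18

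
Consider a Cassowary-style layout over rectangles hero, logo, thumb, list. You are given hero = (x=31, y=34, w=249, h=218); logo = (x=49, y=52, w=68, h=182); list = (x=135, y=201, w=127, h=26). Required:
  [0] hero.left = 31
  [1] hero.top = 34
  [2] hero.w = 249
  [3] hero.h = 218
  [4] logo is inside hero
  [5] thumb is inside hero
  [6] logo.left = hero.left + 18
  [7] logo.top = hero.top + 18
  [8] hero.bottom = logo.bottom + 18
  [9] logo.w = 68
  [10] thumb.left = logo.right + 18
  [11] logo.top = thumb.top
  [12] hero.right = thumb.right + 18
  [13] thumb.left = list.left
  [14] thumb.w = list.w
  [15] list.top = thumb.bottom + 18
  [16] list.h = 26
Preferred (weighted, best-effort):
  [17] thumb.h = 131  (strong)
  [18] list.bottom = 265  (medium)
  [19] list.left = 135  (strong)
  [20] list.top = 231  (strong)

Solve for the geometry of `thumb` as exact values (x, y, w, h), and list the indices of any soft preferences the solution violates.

1. thumb.x = 135  [thumb.left = logo.right + 18]
2. thumb.y = 52  [logo.top = thumb.top]
3. thumb.w = 127  [hero.right = thumb.right + 18]
4. thumb.h = 131  [list.top = thumb.bottom + 18]

thumb = (x=135, y=52, w=127, h=131)
violated soft preferences: 18, 20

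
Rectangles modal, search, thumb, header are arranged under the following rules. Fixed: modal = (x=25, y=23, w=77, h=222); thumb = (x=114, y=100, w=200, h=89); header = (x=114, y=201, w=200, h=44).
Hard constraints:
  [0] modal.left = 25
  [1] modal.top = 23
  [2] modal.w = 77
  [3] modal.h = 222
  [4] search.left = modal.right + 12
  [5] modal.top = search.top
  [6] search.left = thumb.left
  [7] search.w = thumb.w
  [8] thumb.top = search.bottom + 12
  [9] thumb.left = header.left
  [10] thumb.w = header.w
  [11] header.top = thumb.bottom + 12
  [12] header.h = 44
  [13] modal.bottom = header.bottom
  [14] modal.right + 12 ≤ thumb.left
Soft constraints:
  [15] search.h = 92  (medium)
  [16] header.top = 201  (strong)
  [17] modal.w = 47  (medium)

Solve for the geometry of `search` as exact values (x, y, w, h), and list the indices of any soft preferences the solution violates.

1. search.x = 114  [search.left = modal.right + 12]
2. search.y = 23  [modal.top = search.top]
3. search.w = 200  [search.w = thumb.w]
4. search.h = 65  [thumb.top = search.bottom + 12]

search = (x=114, y=23, w=200, h=65)
violated soft preferences: 15, 17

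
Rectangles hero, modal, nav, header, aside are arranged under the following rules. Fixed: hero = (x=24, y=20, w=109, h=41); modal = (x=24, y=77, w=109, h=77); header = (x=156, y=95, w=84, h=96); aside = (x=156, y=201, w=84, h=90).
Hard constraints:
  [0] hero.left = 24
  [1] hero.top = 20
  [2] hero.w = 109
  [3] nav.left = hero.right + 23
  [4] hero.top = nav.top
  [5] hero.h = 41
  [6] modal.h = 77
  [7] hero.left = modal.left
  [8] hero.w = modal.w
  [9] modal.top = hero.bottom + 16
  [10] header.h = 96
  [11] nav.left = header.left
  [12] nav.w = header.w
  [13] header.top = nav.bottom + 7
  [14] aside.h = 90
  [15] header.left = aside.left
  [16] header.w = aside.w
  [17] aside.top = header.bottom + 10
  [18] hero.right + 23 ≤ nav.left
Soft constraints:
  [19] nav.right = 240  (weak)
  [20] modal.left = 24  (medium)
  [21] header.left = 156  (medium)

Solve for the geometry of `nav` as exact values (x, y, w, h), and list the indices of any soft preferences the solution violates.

1. nav.x = 156  [nav.left = hero.right + 23]
2. nav.y = 20  [hero.top = nav.top]
3. nav.w = 84  [nav.w = header.w]
4. nav.h = 68  [header.top = nav.bottom + 7]

nav = (x=156, y=20, w=84, h=68)
violated soft preferences: none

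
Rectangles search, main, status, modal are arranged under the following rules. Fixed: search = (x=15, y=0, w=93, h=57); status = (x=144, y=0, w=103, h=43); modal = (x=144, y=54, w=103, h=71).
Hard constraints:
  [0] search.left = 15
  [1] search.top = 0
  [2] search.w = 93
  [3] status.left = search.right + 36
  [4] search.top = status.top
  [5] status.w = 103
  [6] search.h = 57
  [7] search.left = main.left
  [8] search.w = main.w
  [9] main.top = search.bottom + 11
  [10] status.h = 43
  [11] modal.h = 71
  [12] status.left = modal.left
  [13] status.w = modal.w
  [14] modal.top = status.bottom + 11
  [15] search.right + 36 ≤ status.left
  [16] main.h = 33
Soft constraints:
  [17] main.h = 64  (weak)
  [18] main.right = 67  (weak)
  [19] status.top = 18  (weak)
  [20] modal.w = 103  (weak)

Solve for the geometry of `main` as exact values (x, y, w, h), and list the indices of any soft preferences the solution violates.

1. main.x = 15  [search.left = main.left]
2. main.w = 93  [search.w = main.w]
3. main.y = 68  [main.top = search.bottom + 11]
4. main.h = 33  [main.h = 33]

main = (x=15, y=68, w=93, h=33)
violated soft preferences: 17, 18, 19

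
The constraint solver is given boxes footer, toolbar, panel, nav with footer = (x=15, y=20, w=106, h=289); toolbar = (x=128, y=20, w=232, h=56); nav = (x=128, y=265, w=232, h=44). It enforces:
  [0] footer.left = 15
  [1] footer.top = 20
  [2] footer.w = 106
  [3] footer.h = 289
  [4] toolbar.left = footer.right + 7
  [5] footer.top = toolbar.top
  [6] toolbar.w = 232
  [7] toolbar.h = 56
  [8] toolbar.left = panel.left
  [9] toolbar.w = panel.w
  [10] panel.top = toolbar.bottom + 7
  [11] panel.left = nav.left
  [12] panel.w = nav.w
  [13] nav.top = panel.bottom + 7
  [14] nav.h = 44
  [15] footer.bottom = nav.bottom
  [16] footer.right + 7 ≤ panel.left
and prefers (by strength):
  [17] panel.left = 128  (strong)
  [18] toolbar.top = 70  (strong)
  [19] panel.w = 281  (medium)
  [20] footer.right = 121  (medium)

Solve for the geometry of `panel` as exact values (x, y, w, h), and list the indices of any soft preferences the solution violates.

1. panel.x = 128  [toolbar.left = panel.left]
2. panel.w = 232  [toolbar.w = panel.w]
3. panel.y = 83  [panel.top = toolbar.bottom + 7]
4. panel.h = 175  [nav.top = panel.bottom + 7]

panel = (x=128, y=83, w=232, h=175)
violated soft preferences: 18, 19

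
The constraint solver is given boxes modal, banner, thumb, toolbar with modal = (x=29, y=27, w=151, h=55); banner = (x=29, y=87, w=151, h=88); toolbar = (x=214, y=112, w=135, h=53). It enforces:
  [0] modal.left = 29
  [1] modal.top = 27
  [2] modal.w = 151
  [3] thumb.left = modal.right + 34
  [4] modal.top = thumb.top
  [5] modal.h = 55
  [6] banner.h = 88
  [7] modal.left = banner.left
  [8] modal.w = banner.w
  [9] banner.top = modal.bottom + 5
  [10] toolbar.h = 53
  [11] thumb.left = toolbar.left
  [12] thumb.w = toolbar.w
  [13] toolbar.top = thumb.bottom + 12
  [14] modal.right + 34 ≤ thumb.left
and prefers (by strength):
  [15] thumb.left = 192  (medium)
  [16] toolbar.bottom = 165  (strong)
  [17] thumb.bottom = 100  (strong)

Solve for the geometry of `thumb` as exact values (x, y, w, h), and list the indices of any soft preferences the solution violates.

thumb = (x=214, y=27, w=135, h=73)
violated soft preferences: 15

1. thumb.x = 214  [thumb.left = modal.right + 34]
2. thumb.y = 27  [modal.top = thumb.top]
3. thumb.w = 135  [thumb.w = toolbar.w]
4. thumb.h = 73  [toolbar.top = thumb.bottom + 12]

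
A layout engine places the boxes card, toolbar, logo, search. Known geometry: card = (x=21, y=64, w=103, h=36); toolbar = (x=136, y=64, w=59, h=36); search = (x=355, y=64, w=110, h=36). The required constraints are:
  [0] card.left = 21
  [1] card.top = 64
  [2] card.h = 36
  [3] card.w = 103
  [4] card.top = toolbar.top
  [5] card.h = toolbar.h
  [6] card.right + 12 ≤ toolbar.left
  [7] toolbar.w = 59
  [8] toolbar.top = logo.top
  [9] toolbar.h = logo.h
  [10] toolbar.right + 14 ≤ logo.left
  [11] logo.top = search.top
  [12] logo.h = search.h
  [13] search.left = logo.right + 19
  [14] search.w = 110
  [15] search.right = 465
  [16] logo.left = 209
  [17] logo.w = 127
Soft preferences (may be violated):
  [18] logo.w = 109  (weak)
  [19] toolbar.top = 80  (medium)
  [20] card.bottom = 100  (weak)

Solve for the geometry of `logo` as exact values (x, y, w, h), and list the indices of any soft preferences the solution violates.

logo = (x=209, y=64, w=127, h=36)
violated soft preferences: 18, 19

1. logo.y = 64  [toolbar.top = logo.top]
2. logo.h = 36  [toolbar.h = logo.h]
3. logo.x = 209  [logo.left = 209]
4. logo.w = 127  [logo.w = 127]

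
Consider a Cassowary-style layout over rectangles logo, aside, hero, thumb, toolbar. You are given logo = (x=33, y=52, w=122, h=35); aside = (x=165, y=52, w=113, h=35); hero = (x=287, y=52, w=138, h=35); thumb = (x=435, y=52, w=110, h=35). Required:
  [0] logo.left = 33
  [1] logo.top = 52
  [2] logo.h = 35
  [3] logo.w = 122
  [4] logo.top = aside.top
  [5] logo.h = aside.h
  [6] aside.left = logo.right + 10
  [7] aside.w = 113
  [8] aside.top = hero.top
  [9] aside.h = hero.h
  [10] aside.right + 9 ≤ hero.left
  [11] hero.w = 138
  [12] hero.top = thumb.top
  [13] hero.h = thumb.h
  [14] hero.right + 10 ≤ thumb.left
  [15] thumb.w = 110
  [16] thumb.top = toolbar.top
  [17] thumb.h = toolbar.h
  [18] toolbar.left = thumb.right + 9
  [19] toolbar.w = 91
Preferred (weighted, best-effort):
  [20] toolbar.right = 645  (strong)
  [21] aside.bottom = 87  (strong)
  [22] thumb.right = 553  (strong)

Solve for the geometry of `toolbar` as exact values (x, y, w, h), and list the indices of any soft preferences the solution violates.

1. toolbar.y = 52  [thumb.top = toolbar.top]
2. toolbar.h = 35  [thumb.h = toolbar.h]
3. toolbar.x = 554  [toolbar.left = thumb.right + 9]
4. toolbar.w = 91  [toolbar.w = 91]

toolbar = (x=554, y=52, w=91, h=35)
violated soft preferences: 22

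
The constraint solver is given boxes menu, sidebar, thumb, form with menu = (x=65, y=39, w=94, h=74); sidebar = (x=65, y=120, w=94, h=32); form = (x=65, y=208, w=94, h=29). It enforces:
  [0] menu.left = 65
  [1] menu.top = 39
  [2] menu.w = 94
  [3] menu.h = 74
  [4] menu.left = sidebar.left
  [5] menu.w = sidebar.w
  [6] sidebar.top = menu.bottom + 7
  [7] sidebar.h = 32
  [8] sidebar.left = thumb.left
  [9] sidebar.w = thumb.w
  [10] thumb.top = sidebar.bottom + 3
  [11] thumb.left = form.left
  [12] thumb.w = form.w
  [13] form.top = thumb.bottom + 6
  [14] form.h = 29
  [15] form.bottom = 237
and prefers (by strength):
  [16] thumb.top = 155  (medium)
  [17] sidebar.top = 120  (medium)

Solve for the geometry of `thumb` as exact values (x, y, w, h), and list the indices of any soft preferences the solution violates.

thumb = (x=65, y=155, w=94, h=47)
violated soft preferences: none

1. thumb.x = 65  [sidebar.left = thumb.left]
2. thumb.w = 94  [sidebar.w = thumb.w]
3. thumb.y = 155  [thumb.top = sidebar.bottom + 3]
4. thumb.h = 47  [form.top = thumb.bottom + 6]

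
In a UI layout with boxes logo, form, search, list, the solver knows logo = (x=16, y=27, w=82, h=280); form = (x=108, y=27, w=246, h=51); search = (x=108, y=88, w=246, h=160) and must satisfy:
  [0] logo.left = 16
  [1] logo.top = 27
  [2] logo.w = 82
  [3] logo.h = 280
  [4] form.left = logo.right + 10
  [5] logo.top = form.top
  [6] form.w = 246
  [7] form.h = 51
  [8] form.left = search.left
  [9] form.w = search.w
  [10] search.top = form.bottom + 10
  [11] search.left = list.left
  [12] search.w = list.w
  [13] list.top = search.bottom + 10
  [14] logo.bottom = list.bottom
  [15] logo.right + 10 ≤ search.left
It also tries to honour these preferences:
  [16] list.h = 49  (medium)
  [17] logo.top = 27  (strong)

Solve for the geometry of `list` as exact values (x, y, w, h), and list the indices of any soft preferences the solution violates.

1. list.x = 108  [search.left = list.left]
2. list.w = 246  [search.w = list.w]
3. list.y = 258  [list.top = search.bottom + 10]
4. list.h = 49  [logo.bottom = list.bottom]

list = (x=108, y=258, w=246, h=49)
violated soft preferences: none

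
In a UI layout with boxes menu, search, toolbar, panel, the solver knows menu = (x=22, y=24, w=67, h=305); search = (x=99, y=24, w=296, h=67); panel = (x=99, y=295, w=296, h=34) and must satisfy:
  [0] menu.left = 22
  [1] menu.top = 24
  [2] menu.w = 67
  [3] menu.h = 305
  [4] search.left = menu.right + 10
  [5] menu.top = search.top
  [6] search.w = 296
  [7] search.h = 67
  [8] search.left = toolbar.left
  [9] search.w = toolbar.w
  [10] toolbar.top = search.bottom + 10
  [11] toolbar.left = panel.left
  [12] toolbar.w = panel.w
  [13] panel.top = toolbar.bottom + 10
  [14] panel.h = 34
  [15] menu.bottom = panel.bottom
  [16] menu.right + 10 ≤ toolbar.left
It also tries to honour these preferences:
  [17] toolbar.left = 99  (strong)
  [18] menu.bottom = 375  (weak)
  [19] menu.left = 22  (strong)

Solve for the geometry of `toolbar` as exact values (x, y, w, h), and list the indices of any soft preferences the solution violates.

1. toolbar.x = 99  [search.left = toolbar.left]
2. toolbar.w = 296  [search.w = toolbar.w]
3. toolbar.y = 101  [toolbar.top = search.bottom + 10]
4. toolbar.h = 184  [panel.top = toolbar.bottom + 10]

toolbar = (x=99, y=101, w=296, h=184)
violated soft preferences: 18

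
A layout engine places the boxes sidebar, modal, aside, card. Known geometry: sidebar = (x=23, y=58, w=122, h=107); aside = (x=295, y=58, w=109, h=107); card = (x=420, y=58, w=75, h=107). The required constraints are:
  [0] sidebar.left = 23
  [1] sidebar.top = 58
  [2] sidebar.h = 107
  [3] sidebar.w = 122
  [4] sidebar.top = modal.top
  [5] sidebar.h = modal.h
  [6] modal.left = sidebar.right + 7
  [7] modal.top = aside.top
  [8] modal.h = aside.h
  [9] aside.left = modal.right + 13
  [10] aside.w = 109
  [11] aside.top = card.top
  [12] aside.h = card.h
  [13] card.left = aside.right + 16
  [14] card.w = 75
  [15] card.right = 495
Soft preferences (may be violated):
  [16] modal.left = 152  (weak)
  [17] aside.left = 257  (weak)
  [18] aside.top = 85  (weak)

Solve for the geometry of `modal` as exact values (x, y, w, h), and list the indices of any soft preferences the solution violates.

1. modal.y = 58  [sidebar.top = modal.top]
2. modal.h = 107  [sidebar.h = modal.h]
3. modal.x = 152  [modal.left = sidebar.right + 7]
4. modal.w = 130  [aside.left = modal.right + 13]

modal = (x=152, y=58, w=130, h=107)
violated soft preferences: 17, 18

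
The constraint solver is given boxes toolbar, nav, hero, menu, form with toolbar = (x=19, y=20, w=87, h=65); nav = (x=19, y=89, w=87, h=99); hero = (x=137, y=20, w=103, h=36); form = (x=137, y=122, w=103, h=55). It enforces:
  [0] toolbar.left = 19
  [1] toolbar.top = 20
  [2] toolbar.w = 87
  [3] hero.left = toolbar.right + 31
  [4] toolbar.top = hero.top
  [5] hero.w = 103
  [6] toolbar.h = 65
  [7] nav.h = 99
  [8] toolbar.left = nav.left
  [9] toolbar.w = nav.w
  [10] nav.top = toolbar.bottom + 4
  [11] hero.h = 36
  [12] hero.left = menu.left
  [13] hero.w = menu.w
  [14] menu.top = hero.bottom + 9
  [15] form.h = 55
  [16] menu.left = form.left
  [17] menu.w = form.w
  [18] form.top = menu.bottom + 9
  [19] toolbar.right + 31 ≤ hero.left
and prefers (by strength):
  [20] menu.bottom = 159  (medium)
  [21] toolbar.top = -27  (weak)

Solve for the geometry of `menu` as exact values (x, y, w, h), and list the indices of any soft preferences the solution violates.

menu = (x=137, y=65, w=103, h=48)
violated soft preferences: 20, 21

1. menu.x = 137  [hero.left = menu.left]
2. menu.w = 103  [hero.w = menu.w]
3. menu.y = 65  [menu.top = hero.bottom + 9]
4. menu.h = 48  [form.top = menu.bottom + 9]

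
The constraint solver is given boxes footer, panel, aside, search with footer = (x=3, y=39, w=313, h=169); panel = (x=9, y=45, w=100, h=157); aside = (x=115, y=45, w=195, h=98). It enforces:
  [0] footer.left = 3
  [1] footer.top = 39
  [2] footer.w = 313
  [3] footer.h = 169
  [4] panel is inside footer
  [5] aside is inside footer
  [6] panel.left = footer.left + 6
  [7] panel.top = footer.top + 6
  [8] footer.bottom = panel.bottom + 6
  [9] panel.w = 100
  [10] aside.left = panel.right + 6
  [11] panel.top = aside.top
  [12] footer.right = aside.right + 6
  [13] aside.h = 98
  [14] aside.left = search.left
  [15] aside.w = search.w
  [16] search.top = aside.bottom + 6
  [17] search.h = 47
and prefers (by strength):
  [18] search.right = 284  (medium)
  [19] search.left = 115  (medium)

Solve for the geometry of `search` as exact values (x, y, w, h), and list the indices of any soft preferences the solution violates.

1. search.x = 115  [aside.left = search.left]
2. search.w = 195  [aside.w = search.w]
3. search.y = 149  [search.top = aside.bottom + 6]
4. search.h = 47  [search.h = 47]

search = (x=115, y=149, w=195, h=47)
violated soft preferences: 18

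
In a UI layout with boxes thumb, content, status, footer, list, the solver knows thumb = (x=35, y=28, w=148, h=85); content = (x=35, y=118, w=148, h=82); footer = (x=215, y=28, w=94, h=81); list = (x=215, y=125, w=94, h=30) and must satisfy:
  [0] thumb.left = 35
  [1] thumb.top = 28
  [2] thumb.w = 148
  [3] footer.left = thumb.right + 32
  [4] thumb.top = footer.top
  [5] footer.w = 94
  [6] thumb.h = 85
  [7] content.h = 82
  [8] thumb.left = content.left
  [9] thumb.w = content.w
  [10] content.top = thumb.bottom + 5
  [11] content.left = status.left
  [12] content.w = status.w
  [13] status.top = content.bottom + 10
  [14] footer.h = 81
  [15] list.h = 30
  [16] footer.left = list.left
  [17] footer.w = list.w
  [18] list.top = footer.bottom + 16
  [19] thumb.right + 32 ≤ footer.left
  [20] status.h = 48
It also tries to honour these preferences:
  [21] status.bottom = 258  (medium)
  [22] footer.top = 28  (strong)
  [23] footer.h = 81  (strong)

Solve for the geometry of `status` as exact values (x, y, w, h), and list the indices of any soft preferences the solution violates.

1. status.x = 35  [content.left = status.left]
2. status.w = 148  [content.w = status.w]
3. status.y = 210  [status.top = content.bottom + 10]
4. status.h = 48  [status.h = 48]

status = (x=35, y=210, w=148, h=48)
violated soft preferences: none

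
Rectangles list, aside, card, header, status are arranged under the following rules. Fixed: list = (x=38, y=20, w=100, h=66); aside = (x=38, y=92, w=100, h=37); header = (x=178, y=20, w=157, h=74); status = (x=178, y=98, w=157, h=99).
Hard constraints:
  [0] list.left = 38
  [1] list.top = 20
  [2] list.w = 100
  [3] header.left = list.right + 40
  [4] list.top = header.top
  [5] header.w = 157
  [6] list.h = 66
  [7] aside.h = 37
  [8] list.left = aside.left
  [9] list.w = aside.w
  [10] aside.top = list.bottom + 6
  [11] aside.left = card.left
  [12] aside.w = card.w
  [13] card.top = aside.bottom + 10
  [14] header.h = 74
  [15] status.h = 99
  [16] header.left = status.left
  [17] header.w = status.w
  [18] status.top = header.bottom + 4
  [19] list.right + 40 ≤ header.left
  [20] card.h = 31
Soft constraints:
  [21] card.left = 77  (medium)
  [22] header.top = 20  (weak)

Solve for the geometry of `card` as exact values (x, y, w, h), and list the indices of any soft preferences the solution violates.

card = (x=38, y=139, w=100, h=31)
violated soft preferences: 21

1. card.x = 38  [aside.left = card.left]
2. card.w = 100  [aside.w = card.w]
3. card.y = 139  [card.top = aside.bottom + 10]
4. card.h = 31  [card.h = 31]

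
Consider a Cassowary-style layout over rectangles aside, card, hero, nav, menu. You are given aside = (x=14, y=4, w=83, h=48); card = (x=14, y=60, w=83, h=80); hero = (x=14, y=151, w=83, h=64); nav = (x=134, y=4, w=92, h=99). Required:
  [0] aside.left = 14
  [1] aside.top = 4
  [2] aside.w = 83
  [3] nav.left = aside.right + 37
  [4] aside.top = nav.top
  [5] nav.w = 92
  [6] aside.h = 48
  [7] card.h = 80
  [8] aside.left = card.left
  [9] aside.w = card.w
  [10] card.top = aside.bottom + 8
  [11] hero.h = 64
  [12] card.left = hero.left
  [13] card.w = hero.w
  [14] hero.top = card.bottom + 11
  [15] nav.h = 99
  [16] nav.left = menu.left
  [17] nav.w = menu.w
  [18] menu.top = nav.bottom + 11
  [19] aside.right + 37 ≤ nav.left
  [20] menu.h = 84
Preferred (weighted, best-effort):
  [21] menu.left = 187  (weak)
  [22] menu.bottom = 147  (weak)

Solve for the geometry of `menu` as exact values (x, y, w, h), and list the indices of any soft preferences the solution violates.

1. menu.x = 134  [nav.left = menu.left]
2. menu.w = 92  [nav.w = menu.w]
3. menu.y = 114  [menu.top = nav.bottom + 11]
4. menu.h = 84  [menu.h = 84]

menu = (x=134, y=114, w=92, h=84)
violated soft preferences: 21, 22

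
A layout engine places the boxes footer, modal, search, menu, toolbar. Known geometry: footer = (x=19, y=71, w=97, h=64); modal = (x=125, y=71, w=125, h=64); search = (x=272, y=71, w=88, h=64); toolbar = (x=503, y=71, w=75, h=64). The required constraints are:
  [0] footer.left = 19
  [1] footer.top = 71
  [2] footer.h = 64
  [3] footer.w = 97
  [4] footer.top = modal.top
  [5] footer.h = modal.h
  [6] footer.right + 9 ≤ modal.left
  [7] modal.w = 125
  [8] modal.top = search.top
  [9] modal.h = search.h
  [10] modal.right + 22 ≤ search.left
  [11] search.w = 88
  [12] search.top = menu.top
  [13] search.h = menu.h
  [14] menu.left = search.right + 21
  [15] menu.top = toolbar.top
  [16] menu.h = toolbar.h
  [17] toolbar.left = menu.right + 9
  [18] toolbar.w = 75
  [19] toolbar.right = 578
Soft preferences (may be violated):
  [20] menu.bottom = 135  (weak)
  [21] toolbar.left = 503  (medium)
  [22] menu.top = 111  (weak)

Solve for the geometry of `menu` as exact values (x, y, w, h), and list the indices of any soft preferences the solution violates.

menu = (x=381, y=71, w=113, h=64)
violated soft preferences: 22

1. menu.y = 71  [search.top = menu.top]
2. menu.h = 64  [search.h = menu.h]
3. menu.x = 381  [menu.left = search.right + 21]
4. menu.w = 113  [toolbar.left = menu.right + 9]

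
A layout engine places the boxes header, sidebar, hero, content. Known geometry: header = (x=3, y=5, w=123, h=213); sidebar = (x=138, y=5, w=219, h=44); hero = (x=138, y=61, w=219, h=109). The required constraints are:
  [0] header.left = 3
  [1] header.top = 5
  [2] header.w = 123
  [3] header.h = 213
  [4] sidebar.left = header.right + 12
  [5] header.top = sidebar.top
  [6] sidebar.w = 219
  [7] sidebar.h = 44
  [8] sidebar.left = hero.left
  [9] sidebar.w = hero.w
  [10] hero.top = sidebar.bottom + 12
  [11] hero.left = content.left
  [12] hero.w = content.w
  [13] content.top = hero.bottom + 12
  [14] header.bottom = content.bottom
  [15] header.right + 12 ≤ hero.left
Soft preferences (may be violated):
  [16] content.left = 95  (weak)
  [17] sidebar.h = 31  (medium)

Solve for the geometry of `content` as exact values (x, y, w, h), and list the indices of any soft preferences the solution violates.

content = (x=138, y=182, w=219, h=36)
violated soft preferences: 16, 17

1. content.x = 138  [hero.left = content.left]
2. content.w = 219  [hero.w = content.w]
3. content.y = 182  [content.top = hero.bottom + 12]
4. content.h = 36  [header.bottom = content.bottom]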